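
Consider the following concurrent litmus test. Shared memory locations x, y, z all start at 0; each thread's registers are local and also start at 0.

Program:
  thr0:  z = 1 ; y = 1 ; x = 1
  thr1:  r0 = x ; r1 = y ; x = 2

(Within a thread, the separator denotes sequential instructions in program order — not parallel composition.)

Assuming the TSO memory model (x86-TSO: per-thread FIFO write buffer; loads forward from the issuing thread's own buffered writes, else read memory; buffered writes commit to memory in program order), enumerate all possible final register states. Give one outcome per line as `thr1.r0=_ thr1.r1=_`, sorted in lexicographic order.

outcome vector order: (thr1.r0,thr1.r1)
|TSO outcomes| = 3

thr1.r0=0 thr1.r1=0
thr1.r0=0 thr1.r1=1
thr1.r0=1 thr1.r1=1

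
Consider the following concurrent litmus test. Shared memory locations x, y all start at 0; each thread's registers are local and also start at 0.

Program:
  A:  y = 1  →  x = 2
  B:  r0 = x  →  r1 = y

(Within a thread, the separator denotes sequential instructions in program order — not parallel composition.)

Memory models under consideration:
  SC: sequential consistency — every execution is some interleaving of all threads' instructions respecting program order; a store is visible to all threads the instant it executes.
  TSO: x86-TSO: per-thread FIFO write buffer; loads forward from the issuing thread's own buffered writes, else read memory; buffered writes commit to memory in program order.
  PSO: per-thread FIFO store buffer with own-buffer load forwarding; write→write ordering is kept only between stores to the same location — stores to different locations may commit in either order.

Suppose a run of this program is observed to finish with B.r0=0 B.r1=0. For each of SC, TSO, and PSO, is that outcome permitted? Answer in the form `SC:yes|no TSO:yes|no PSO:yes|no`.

SC:yes TSO:yes PSO:yes

outcome vector order: (B.r0,B.r1)
under SC → <0 0>, <0 1>, <2 1>
under TSO → <0 0>, <0 1>, <2 1>
under PSO → <0 0>, <0 1>, <2 0>, <2 1>
target <0 0> ∈ {SC,TSO,PSO}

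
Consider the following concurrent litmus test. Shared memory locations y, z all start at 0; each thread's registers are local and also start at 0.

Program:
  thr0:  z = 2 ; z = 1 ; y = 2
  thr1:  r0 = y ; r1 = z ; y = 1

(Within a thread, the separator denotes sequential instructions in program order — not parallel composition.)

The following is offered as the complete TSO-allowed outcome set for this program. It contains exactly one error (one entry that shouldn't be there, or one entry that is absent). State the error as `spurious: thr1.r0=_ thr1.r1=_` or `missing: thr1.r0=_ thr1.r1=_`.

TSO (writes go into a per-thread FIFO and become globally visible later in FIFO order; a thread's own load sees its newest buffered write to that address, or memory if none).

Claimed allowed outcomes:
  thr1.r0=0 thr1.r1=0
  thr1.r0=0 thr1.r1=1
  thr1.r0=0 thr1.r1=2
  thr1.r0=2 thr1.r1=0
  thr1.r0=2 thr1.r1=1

outcome vector order: (thr1.r0,thr1.r1)
TSO: 4 outcomes — {(0,0) (0,1) (0,2) (2,1)}
claimed∖TSO = {(2,0)}

spurious: thr1.r0=2 thr1.r1=0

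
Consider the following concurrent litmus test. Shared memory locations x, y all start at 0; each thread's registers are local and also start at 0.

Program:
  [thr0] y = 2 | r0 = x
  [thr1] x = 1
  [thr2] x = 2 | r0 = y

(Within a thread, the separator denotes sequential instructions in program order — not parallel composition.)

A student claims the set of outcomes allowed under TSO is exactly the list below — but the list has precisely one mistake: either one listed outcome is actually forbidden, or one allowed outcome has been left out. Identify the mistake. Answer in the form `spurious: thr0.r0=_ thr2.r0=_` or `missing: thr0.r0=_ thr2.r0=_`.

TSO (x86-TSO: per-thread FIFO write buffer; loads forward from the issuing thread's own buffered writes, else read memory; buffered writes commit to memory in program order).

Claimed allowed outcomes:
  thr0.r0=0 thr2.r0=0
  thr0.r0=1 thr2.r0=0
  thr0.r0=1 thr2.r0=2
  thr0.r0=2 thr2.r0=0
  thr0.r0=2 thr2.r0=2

missing: thr0.r0=0 thr2.r0=2

outcome vector order: (thr0.r0,thr2.r0)
TSO: 6 outcomes — {(0,0), (0,2), (1,0), (1,2), (2,0), (2,2)}
TSO∖claimed = {(0,2)}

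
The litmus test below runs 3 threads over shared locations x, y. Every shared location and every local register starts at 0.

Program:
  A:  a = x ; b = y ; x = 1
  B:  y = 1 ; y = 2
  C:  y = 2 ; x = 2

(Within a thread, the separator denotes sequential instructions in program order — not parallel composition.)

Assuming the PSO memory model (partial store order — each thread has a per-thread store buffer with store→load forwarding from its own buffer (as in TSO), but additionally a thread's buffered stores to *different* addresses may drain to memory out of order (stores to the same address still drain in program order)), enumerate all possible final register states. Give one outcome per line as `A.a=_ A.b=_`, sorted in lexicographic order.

outcome vector order: (A.a,A.b)
|PSO outcomes| = 6

A.a=0 A.b=0
A.a=0 A.b=1
A.a=0 A.b=2
A.a=2 A.b=0
A.a=2 A.b=1
A.a=2 A.b=2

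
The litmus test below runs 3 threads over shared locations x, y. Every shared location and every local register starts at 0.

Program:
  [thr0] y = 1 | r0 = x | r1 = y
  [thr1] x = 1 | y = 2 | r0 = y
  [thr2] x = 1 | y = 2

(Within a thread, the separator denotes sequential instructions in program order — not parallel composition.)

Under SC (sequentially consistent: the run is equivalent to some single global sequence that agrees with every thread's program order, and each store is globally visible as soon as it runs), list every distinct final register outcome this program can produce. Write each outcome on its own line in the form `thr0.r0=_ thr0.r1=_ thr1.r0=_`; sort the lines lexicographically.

outcome vector order: (thr0.r0,thr0.r1,thr1.r0)
|SC outcomes| = 6

thr0.r0=0 thr0.r1=1 thr1.r0=2
thr0.r0=0 thr0.r1=2 thr1.r0=2
thr0.r0=1 thr0.r1=1 thr1.r0=1
thr0.r0=1 thr0.r1=1 thr1.r0=2
thr0.r0=1 thr0.r1=2 thr1.r0=1
thr0.r0=1 thr0.r1=2 thr1.r0=2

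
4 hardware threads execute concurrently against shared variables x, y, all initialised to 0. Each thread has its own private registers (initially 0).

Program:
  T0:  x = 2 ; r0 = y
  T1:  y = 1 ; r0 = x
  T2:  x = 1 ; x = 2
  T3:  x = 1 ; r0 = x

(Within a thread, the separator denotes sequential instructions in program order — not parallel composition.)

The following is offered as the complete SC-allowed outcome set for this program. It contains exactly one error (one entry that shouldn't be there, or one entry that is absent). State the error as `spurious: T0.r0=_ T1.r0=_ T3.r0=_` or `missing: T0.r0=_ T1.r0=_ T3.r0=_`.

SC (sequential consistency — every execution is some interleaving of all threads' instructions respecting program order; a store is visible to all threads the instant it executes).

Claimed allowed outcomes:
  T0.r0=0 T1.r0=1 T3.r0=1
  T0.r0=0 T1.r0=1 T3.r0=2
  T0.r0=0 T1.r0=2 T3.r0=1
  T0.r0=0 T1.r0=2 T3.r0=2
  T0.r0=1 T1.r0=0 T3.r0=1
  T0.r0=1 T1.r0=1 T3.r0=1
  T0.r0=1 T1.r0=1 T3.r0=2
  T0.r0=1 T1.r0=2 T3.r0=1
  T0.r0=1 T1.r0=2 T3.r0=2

missing: T0.r0=1 T1.r0=0 T3.r0=2

outcome vector order: (T0.r0,T1.r0,T3.r0)
SC: 10 outcomes — {011, 012, 021, 022, 101, 102, 111, 112, 121, 122}
SC∖claimed = {102}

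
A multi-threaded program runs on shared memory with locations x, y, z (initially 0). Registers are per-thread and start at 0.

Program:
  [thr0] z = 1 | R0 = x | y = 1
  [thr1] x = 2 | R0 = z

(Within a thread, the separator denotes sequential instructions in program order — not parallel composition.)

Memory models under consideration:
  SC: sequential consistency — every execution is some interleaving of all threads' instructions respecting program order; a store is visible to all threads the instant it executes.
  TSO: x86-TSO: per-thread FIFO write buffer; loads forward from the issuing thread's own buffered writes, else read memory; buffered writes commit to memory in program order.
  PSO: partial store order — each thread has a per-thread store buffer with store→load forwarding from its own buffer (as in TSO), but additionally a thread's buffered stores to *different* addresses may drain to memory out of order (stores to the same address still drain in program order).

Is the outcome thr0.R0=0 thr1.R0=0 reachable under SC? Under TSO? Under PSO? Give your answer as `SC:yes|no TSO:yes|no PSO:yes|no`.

SC:no TSO:yes PSO:yes

outcome vector order: (thr0.R0,thr1.R0)
[SC] allowed = {(0,1), (2,0), (2,1)}
[TSO] allowed = {(0,0), (0,1), (2,0), (2,1)}
[PSO] allowed = {(0,0), (0,1), (2,0), (2,1)}
target (0,0) ∈ {TSO,PSO}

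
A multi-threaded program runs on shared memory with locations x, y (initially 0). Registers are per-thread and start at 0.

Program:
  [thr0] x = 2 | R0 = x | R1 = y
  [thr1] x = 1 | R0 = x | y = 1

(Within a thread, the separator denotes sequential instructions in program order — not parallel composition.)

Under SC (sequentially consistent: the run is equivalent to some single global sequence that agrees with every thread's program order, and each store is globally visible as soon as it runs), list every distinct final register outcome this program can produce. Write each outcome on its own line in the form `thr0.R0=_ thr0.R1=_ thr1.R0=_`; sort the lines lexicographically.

thr0.R0=1 thr0.R1=0 thr1.R0=1
thr0.R0=1 thr0.R1=1 thr1.R0=1
thr0.R0=2 thr0.R1=0 thr1.R0=1
thr0.R0=2 thr0.R1=0 thr1.R0=2
thr0.R0=2 thr0.R1=1 thr1.R0=1
thr0.R0=2 thr0.R1=1 thr1.R0=2

outcome vector order: (thr0.R0,thr0.R1,thr1.R0)
|SC outcomes| = 6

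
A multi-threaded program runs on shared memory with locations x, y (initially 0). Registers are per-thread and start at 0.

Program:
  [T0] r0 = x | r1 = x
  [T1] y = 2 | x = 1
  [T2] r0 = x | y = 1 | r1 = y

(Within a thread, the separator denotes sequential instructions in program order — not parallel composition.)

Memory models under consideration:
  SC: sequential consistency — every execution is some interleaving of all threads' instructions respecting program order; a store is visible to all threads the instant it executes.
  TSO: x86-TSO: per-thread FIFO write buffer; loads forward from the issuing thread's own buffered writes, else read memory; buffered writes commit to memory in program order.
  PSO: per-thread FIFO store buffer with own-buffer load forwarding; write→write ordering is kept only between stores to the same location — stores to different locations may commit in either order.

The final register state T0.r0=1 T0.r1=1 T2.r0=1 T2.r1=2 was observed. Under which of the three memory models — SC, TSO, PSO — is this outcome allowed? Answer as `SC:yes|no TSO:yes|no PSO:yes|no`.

outcome vector order: (T0.r0,T0.r1,T2.r0,T2.r1)
under SC → 0001 0002 0011 0101 0102 0111 1101 1102 1111
under TSO → 0001 0002 0011 0101 0102 0111 1101 1102 1111
under PSO → 0001 0002 0011 0012 0101 0102 0111 0112 1101 1102 1111 1112
target 1112 ∈ {PSO}

SC:no TSO:no PSO:yes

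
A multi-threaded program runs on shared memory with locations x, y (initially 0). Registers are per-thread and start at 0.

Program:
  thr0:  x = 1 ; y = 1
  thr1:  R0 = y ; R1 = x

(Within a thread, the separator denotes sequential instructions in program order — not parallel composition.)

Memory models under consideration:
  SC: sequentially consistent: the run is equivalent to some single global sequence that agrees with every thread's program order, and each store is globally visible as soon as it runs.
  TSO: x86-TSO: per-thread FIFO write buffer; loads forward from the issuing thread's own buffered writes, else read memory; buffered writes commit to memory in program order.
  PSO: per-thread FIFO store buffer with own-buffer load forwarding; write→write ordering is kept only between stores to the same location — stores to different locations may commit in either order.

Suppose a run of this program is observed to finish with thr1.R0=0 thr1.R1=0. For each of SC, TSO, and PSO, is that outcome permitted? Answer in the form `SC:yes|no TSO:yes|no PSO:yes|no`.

outcome vector order: (thr1.R0,thr1.R1)
[SC] allowed = {00; 01; 11}
[TSO] allowed = {00; 01; 11}
[PSO] allowed = {00; 01; 10; 11}
target 00 ∈ {SC,TSO,PSO}

SC:yes TSO:yes PSO:yes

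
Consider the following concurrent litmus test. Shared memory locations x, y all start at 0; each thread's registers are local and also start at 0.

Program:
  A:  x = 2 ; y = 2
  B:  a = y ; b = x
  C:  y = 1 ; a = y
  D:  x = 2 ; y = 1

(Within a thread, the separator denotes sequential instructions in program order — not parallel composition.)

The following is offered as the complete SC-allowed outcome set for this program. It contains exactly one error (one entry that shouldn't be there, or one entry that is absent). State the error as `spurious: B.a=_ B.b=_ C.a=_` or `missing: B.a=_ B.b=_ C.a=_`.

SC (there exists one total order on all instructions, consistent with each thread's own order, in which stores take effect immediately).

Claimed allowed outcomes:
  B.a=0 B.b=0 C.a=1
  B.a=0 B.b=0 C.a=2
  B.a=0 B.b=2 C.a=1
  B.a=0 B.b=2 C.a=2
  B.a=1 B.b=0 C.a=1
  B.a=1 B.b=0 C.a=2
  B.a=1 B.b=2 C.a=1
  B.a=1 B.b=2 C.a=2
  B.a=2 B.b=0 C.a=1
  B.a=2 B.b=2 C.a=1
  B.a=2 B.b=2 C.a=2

outcome vector order: (B.a,B.b,C.a)
SC (10): 001, 002, 021, 022, 101, 102, 121, 122, 221, 222
claimed∖SC = {201}

spurious: B.a=2 B.b=0 C.a=1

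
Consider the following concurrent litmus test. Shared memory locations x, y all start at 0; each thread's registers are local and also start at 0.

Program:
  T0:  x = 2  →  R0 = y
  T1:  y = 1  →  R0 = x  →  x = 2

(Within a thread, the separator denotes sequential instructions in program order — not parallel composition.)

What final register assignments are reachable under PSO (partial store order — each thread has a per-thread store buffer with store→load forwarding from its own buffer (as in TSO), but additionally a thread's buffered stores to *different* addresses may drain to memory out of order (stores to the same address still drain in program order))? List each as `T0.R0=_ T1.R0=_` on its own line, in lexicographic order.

outcome vector order: (T0.R0,T1.R0)
|PSO outcomes| = 4

T0.R0=0 T1.R0=0
T0.R0=0 T1.R0=2
T0.R0=1 T1.R0=0
T0.R0=1 T1.R0=2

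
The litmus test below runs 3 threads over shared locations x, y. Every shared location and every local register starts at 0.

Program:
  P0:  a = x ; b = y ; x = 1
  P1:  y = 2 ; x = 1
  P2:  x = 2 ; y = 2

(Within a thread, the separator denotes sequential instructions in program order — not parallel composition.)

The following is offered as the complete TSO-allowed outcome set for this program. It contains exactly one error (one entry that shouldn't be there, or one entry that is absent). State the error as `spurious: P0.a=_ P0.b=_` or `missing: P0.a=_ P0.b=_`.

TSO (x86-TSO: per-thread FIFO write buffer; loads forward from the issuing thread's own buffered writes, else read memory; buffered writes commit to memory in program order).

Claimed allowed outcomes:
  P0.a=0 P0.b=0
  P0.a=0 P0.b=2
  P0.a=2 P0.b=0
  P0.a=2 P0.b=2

missing: P0.a=1 P0.b=2

outcome vector order: (P0.a,P0.b)
TSO (5): (0,0) (0,2) (1,2) (2,0) (2,2)
TSO∖claimed = {(1,2)}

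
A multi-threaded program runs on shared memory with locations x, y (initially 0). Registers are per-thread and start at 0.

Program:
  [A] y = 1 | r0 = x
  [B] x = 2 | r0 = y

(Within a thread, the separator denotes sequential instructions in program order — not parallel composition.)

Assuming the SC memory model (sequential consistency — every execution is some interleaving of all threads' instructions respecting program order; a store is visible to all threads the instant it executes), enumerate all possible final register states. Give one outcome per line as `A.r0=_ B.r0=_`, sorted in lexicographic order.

outcome vector order: (A.r0,B.r0)
|SC outcomes| = 3

A.r0=0 B.r0=1
A.r0=2 B.r0=0
A.r0=2 B.r0=1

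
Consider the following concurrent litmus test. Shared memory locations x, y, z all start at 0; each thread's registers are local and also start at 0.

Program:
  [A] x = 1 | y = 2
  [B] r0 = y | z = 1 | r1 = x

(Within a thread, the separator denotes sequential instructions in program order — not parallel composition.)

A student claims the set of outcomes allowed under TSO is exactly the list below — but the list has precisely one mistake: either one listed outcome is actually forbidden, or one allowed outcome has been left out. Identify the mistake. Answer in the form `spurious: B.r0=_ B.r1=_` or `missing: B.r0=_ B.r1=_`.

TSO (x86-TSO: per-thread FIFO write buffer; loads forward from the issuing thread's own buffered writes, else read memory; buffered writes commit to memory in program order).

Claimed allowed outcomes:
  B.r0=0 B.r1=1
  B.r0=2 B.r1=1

outcome vector order: (B.r0,B.r1)
[TSO] allowed = {00; 01; 21}
TSO∖claimed = {00}

missing: B.r0=0 B.r1=0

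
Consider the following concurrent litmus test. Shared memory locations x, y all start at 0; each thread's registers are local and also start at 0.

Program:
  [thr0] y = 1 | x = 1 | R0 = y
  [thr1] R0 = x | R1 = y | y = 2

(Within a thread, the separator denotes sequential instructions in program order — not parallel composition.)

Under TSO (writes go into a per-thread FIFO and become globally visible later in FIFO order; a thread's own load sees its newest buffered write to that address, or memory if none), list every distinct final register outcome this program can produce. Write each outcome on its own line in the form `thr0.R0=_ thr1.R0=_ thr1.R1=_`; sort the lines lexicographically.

thr0.R0=1 thr1.R0=0 thr1.R1=0
thr0.R0=1 thr1.R0=0 thr1.R1=1
thr0.R0=1 thr1.R0=1 thr1.R1=1
thr0.R0=2 thr1.R0=0 thr1.R1=0
thr0.R0=2 thr1.R0=0 thr1.R1=1
thr0.R0=2 thr1.R0=1 thr1.R1=1

outcome vector order: (thr0.R0,thr1.R0,thr1.R1)
|TSO outcomes| = 6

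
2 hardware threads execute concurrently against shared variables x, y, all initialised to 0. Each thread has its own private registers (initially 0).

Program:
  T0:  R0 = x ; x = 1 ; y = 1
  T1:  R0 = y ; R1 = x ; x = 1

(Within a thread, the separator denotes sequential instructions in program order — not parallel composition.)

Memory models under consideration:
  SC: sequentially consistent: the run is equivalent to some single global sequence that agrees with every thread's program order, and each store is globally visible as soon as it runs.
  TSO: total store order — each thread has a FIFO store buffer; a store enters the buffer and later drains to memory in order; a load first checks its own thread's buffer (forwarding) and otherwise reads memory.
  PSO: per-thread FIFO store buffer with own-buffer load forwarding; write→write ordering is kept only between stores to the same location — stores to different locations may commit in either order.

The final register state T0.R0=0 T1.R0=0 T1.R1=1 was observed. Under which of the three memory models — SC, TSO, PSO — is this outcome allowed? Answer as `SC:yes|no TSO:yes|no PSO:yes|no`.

outcome vector order: (T0.R0,T1.R0,T1.R1)
SC: 4 outcomes — {000, 001, 011, 100}
TSO: 4 outcomes — {000, 001, 011, 100}
PSO: 5 outcomes — {000, 001, 010, 011, 100}
target 001 ∈ {SC,TSO,PSO}

SC:yes TSO:yes PSO:yes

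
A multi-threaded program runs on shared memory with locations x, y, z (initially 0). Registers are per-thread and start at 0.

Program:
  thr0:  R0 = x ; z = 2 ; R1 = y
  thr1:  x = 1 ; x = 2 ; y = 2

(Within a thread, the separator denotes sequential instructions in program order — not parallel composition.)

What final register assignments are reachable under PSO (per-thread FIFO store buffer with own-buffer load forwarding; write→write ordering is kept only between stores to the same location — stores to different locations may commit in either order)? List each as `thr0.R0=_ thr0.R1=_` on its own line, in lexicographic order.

thr0.R0=0 thr0.R1=0
thr0.R0=0 thr0.R1=2
thr0.R0=1 thr0.R1=0
thr0.R0=1 thr0.R1=2
thr0.R0=2 thr0.R1=0
thr0.R0=2 thr0.R1=2

outcome vector order: (thr0.R0,thr0.R1)
|PSO outcomes| = 6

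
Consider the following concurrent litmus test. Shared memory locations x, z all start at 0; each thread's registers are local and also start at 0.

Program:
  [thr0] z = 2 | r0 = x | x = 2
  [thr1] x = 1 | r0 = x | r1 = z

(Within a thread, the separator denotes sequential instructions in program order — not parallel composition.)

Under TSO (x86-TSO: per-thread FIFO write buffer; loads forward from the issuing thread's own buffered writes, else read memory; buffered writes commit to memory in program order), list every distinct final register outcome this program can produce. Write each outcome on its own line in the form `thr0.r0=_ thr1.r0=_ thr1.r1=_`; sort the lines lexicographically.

thr0.r0=0 thr1.r0=1 thr1.r1=0
thr0.r0=0 thr1.r0=1 thr1.r1=2
thr0.r0=0 thr1.r0=2 thr1.r1=2
thr0.r0=1 thr1.r0=1 thr1.r1=0
thr0.r0=1 thr1.r0=1 thr1.r1=2
thr0.r0=1 thr1.r0=2 thr1.r1=2

outcome vector order: (thr0.r0,thr1.r0,thr1.r1)
|TSO outcomes| = 6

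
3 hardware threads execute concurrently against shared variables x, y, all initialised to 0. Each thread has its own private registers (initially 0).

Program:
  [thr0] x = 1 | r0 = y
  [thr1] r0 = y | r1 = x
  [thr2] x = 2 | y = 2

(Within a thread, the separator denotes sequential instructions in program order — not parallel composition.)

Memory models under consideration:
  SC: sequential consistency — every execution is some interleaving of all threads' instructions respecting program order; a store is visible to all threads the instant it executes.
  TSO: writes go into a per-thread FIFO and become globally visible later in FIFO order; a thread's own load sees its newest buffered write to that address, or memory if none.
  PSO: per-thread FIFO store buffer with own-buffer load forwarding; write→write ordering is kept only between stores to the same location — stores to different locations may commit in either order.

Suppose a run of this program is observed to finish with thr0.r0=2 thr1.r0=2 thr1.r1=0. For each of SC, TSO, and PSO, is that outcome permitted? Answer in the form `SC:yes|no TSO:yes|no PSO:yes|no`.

SC:no TSO:no PSO:yes

outcome vector order: (thr0.r0,thr1.r0,thr1.r1)
[SC] allowed = {(0,0,0); (0,0,1); (0,0,2); (0,2,1); (0,2,2); (2,0,0); (2,0,1); (2,0,2); (2,2,1); (2,2,2)}
[TSO] allowed = {(0,0,0); (0,0,1); (0,0,2); (0,2,1); (0,2,2); (2,0,0); (2,0,1); (2,0,2); (2,2,1); (2,2,2)}
[PSO] allowed = {(0,0,0); (0,0,1); (0,0,2); (0,2,0); (0,2,1); (0,2,2); (2,0,0); (2,0,1); (2,0,2); (2,2,0); (2,2,1); (2,2,2)}
target (2,2,0) ∈ {PSO}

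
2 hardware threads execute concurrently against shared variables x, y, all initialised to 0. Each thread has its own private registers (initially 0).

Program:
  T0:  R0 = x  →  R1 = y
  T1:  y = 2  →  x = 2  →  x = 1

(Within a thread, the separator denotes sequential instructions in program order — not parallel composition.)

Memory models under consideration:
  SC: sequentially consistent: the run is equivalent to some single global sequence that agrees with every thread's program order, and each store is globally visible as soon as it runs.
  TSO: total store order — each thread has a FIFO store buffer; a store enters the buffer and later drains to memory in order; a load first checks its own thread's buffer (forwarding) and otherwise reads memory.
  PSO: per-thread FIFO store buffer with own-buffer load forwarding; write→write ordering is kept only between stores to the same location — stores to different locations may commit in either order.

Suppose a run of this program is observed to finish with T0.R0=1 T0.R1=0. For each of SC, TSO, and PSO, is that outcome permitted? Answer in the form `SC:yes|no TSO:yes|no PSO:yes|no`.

outcome vector order: (T0.R0,T0.R1)
SC: 4 outcomes — {00 02 12 22}
TSO: 4 outcomes — {00 02 12 22}
PSO: 6 outcomes — {00 02 10 12 20 22}
target 10 ∈ {PSO}

SC:no TSO:no PSO:yes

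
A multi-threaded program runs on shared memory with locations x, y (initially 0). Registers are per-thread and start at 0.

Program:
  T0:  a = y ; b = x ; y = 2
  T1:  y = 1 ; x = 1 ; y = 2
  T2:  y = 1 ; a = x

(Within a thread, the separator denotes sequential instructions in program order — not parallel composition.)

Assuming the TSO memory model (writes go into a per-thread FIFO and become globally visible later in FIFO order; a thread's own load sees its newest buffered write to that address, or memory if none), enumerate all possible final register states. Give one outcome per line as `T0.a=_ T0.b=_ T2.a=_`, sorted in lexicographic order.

outcome vector order: (T0.a,T0.b,T2.a)
|TSO outcomes| = 10

T0.a=0 T0.b=0 T2.a=0
T0.a=0 T0.b=0 T2.a=1
T0.a=0 T0.b=1 T2.a=0
T0.a=0 T0.b=1 T2.a=1
T0.a=1 T0.b=0 T2.a=0
T0.a=1 T0.b=0 T2.a=1
T0.a=1 T0.b=1 T2.a=0
T0.a=1 T0.b=1 T2.a=1
T0.a=2 T0.b=1 T2.a=0
T0.a=2 T0.b=1 T2.a=1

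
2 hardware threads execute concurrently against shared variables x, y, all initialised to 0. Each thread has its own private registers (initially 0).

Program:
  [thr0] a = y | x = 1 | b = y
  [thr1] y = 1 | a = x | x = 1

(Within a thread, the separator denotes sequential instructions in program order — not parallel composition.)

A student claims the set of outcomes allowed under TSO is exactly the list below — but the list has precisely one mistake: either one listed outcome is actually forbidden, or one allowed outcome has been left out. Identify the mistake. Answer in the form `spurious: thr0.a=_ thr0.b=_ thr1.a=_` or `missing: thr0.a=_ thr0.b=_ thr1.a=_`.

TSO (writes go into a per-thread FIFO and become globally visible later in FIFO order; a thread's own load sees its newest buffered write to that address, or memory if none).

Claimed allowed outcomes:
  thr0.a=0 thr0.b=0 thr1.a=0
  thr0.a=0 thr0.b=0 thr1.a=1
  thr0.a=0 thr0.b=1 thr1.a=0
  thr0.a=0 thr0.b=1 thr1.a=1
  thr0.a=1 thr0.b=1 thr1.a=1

outcome vector order: (thr0.a,thr0.b,thr1.a)
under TSO → 0/0/0, 0/0/1, 0/1/0, 0/1/1, 1/1/0, 1/1/1
TSO∖claimed = {1/1/0}

missing: thr0.a=1 thr0.b=1 thr1.a=0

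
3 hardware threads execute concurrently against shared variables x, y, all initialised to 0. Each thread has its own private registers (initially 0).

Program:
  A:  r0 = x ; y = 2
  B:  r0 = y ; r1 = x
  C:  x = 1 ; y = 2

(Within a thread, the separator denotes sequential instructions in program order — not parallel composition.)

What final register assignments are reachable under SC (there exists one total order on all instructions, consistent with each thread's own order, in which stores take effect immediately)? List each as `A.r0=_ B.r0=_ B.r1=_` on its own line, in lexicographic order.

A.r0=0 B.r0=0 B.r1=0
A.r0=0 B.r0=0 B.r1=1
A.r0=0 B.r0=2 B.r1=0
A.r0=0 B.r0=2 B.r1=1
A.r0=1 B.r0=0 B.r1=0
A.r0=1 B.r0=0 B.r1=1
A.r0=1 B.r0=2 B.r1=1

outcome vector order: (A.r0,B.r0,B.r1)
|SC outcomes| = 7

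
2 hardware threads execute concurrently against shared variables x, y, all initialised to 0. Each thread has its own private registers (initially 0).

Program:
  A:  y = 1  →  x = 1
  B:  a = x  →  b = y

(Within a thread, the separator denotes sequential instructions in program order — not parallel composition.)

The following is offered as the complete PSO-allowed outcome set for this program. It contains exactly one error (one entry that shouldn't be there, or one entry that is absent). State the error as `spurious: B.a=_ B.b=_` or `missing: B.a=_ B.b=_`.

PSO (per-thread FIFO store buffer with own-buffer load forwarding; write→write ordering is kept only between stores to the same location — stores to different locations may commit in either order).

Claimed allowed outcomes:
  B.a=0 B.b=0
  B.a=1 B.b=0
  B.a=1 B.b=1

missing: B.a=0 B.b=1

outcome vector order: (B.a,B.b)
[PSO] allowed = {0/0; 0/1; 1/0; 1/1}
PSO∖claimed = {0/1}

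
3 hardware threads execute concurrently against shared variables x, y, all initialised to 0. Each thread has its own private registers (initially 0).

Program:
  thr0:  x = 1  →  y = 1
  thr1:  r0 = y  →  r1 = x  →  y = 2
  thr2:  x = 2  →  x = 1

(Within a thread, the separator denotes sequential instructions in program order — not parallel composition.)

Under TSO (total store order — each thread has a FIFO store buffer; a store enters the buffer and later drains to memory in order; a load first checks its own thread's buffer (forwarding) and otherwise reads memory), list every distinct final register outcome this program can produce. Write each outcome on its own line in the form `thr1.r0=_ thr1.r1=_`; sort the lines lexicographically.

thr1.r0=0 thr1.r1=0
thr1.r0=0 thr1.r1=1
thr1.r0=0 thr1.r1=2
thr1.r0=1 thr1.r1=1
thr1.r0=1 thr1.r1=2

outcome vector order: (thr1.r0,thr1.r1)
|TSO outcomes| = 5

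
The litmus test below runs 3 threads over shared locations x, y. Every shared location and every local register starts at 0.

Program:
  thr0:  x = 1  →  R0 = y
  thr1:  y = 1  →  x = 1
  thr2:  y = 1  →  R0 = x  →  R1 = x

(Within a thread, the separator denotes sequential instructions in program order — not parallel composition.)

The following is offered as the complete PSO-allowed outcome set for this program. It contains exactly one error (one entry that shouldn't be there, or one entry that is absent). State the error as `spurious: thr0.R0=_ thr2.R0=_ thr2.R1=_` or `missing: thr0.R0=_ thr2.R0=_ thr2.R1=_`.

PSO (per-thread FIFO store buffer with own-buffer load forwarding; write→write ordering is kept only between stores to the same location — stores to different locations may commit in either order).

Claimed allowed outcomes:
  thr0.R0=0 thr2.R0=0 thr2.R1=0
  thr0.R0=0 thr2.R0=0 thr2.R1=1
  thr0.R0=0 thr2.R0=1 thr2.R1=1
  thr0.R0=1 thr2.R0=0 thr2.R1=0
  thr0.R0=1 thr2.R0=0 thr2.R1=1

outcome vector order: (thr0.R0,thr2.R0,thr2.R1)
PSO (6): (0,0,0), (0,0,1), (0,1,1), (1,0,0), (1,0,1), (1,1,1)
PSO∖claimed = {(1,1,1)}

missing: thr0.R0=1 thr2.R0=1 thr2.R1=1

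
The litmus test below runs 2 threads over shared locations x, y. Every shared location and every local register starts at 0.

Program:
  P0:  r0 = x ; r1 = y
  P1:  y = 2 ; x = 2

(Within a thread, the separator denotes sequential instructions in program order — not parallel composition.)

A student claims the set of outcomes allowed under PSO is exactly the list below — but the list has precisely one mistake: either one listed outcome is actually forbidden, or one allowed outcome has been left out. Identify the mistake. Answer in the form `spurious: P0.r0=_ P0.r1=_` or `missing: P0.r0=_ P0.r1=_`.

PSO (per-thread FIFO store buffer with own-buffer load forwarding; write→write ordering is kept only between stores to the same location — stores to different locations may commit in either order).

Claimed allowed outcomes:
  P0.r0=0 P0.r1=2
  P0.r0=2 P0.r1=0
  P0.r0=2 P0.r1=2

missing: P0.r0=0 P0.r1=0

outcome vector order: (P0.r0,P0.r1)
under PSO → (0,0); (0,2); (2,0); (2,2)
PSO∖claimed = {(0,0)}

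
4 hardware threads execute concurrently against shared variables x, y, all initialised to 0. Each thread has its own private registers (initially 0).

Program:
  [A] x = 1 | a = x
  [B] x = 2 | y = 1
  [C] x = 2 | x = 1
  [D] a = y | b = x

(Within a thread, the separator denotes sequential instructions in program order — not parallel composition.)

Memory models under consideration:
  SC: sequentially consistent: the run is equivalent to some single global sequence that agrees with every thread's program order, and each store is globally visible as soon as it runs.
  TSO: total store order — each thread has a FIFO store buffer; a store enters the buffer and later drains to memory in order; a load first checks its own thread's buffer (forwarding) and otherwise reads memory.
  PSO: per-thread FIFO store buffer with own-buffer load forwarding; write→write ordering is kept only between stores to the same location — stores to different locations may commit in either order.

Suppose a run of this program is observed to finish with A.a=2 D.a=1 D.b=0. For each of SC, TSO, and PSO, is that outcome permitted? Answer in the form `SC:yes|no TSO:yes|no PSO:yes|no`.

outcome vector order: (A.a,D.a,D.b)
[SC] allowed = {1/0/0 1/0/1 1/0/2 1/1/1 1/1/2 2/0/0 2/0/1 2/0/2 2/1/1 2/1/2}
[TSO] allowed = {1/0/0 1/0/1 1/0/2 1/1/1 1/1/2 2/0/0 2/0/1 2/0/2 2/1/1 2/1/2}
[PSO] allowed = {1/0/0 1/0/1 1/0/2 1/1/0 1/1/1 1/1/2 2/0/0 2/0/1 2/0/2 2/1/0 2/1/1 2/1/2}
target 2/1/0 ∈ {PSO}

SC:no TSO:no PSO:yes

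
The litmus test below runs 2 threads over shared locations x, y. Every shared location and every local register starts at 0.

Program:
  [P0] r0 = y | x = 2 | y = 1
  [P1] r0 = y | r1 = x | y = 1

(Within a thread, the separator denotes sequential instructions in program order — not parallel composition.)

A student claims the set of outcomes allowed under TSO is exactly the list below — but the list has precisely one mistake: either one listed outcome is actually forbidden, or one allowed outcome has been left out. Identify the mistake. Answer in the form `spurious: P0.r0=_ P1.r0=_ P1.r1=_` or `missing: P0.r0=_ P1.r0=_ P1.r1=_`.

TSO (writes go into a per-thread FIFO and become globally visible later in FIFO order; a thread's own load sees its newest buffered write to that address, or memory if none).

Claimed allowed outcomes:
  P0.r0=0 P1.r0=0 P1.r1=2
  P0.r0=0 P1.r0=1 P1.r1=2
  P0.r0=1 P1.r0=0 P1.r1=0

outcome vector order: (P0.r0,P1.r0,P1.r1)
[TSO] allowed = {0/0/0 0/0/2 0/1/2 1/0/0}
TSO∖claimed = {0/0/0}

missing: P0.r0=0 P1.r0=0 P1.r1=0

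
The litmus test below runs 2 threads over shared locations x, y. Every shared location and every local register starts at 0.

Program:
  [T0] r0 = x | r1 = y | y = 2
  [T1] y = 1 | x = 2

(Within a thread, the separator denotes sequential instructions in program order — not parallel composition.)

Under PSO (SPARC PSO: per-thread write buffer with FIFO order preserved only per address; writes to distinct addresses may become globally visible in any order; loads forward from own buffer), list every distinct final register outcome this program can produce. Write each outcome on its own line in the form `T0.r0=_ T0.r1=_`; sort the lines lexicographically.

outcome vector order: (T0.r0,T0.r1)
|PSO outcomes| = 4

T0.r0=0 T0.r1=0
T0.r0=0 T0.r1=1
T0.r0=2 T0.r1=0
T0.r0=2 T0.r1=1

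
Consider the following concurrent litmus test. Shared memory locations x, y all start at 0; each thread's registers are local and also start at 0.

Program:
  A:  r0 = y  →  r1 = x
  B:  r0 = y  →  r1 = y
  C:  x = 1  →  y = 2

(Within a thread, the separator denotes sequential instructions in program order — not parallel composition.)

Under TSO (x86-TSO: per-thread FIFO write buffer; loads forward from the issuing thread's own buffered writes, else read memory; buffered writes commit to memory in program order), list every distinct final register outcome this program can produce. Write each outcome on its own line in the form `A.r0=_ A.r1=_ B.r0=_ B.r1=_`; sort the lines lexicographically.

outcome vector order: (A.r0,A.r1,B.r0,B.r1)
|TSO outcomes| = 9

A.r0=0 A.r1=0 B.r0=0 B.r1=0
A.r0=0 A.r1=0 B.r0=0 B.r1=2
A.r0=0 A.r1=0 B.r0=2 B.r1=2
A.r0=0 A.r1=1 B.r0=0 B.r1=0
A.r0=0 A.r1=1 B.r0=0 B.r1=2
A.r0=0 A.r1=1 B.r0=2 B.r1=2
A.r0=2 A.r1=1 B.r0=0 B.r1=0
A.r0=2 A.r1=1 B.r0=0 B.r1=2
A.r0=2 A.r1=1 B.r0=2 B.r1=2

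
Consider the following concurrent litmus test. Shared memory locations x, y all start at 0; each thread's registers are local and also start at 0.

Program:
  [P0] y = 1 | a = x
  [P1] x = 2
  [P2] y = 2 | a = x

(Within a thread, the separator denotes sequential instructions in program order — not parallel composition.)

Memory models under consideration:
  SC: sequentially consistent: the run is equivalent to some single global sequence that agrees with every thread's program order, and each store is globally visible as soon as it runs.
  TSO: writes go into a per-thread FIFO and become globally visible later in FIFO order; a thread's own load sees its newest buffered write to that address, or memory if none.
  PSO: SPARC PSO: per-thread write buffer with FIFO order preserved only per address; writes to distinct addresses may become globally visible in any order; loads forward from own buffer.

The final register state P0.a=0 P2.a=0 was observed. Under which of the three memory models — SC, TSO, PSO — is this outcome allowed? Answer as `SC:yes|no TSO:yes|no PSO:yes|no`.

outcome vector order: (P0.a,P2.a)
[SC] allowed = {00, 02, 20, 22}
[TSO] allowed = {00, 02, 20, 22}
[PSO] allowed = {00, 02, 20, 22}
target 00 ∈ {SC,TSO,PSO}

SC:yes TSO:yes PSO:yes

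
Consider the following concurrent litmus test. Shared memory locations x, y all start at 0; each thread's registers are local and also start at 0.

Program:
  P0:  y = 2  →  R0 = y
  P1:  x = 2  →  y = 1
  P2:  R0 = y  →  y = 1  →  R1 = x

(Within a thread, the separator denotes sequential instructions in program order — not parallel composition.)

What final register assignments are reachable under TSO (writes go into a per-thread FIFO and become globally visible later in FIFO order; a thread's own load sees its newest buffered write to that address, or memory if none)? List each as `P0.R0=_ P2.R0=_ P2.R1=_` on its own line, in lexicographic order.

outcome vector order: (P0.R0,P2.R0,P2.R1)
|TSO outcomes| = 10

P0.R0=1 P2.R0=0 P2.R1=0
P0.R0=1 P2.R0=0 P2.R1=2
P0.R0=1 P2.R0=1 P2.R1=2
P0.R0=1 P2.R0=2 P2.R1=0
P0.R0=1 P2.R0=2 P2.R1=2
P0.R0=2 P2.R0=0 P2.R1=0
P0.R0=2 P2.R0=0 P2.R1=2
P0.R0=2 P2.R0=1 P2.R1=2
P0.R0=2 P2.R0=2 P2.R1=0
P0.R0=2 P2.R0=2 P2.R1=2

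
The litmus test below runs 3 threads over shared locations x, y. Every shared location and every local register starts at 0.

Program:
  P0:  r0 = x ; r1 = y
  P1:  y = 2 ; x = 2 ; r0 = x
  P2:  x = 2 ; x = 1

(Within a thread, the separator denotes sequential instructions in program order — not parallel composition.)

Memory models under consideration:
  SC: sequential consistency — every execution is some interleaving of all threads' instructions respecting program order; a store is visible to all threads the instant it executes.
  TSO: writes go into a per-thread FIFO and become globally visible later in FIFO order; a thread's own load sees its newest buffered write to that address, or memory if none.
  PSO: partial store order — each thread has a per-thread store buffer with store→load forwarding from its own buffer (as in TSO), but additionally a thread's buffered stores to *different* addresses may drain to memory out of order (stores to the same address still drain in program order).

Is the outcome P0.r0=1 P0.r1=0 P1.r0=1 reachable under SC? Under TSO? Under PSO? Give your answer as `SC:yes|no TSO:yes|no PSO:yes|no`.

SC:no TSO:no PSO:yes

outcome vector order: (P0.r0,P0.r1,P1.r0)
under SC → (0,0,1) (0,0,2) (0,2,1) (0,2,2) (1,0,2) (1,2,1) (1,2,2) (2,0,1) (2,0,2) (2,2,1) (2,2,2)
under TSO → (0,0,1) (0,0,2) (0,2,1) (0,2,2) (1,0,2) (1,2,1) (1,2,2) (2,0,1) (2,0,2) (2,2,1) (2,2,2)
under PSO → (0,0,1) (0,0,2) (0,2,1) (0,2,2) (1,0,1) (1,0,2) (1,2,1) (1,2,2) (2,0,1) (2,0,2) (2,2,1) (2,2,2)
target (1,0,1) ∈ {PSO}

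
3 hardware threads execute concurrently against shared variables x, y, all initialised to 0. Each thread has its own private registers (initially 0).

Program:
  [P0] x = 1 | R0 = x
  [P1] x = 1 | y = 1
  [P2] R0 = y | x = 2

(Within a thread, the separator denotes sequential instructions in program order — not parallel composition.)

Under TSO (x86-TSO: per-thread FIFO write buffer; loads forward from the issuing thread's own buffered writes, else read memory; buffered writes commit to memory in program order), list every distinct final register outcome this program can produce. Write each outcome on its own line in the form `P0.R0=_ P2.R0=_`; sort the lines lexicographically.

outcome vector order: (P0.R0,P2.R0)
|TSO outcomes| = 4

P0.R0=1 P2.R0=0
P0.R0=1 P2.R0=1
P0.R0=2 P2.R0=0
P0.R0=2 P2.R0=1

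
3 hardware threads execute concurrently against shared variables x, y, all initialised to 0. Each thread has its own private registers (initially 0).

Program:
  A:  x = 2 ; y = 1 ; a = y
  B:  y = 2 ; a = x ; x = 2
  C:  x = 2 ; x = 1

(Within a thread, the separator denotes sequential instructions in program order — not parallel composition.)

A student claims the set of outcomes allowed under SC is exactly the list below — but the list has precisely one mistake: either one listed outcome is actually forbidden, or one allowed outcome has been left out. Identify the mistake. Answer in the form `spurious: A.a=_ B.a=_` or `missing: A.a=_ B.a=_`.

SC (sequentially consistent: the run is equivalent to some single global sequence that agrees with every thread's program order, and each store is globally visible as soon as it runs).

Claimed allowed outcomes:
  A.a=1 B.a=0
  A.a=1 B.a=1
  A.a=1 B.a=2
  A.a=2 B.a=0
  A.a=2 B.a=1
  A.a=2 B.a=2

spurious: A.a=2 B.a=0

outcome vector order: (A.a,B.a)
under SC → (1,0); (1,1); (1,2); (2,1); (2,2)
claimed∖SC = {(2,0)}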